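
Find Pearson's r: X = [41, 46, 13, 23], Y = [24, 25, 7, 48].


Mean X = 30.7500, Mean Y = 26.0000
SD X = 13.348689, SD Y = 14.577380
Cov = 32.750000
r = 32.750000/(13.348689*14.577380) = 0.1683

r = 0.1683


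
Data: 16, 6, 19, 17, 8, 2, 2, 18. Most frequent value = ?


Frequencies: 2:2, 6:1, 8:1, 16:1, 17:1, 18:1, 19:1
Max frequency = 2
Mode = 2

Mode = 2


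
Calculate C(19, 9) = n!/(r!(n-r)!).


C(19,9) = 19!/(9! × 10!)
= 121645100408832000/(362880 × 3628800)
= 92378

C(19,9) = 92378


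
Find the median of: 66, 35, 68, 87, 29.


Sorted: 29, 35, 66, 68, 87
n = 5 (odd)
Middle value = 66

Median = 66


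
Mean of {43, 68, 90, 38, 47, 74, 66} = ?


Sum = 43 + 68 + 90 + 38 + 47 + 74 + 66 = 426
n = 7
Mean = 426/7 = 60.8571

Mean = 60.8571


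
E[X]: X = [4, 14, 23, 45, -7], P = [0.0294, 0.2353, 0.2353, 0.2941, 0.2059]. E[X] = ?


E[X] = 4*0.0294 + 14*0.2353 + 23*0.2353 + 45*0.2941 - 7*0.2059
= 0.1176 + 3.2942 + 5.4119 + 13.2345 - 1.4413
= 20.6169

E[X] = 20.6169


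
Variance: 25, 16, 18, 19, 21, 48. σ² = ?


Mean = 24.5000
Squared deviations: 0.2500, 72.2500, 42.2500, 30.2500, 12.2500, 552.2500
Sum = 709.5000
Variance = 709.5000/6 = 118.2500

Variance = 118.2500


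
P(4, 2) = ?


P(4,2) = 4!/2!
= 24/2
= 12

P(4,2) = 12


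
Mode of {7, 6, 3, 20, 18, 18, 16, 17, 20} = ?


Frequencies: 3:1, 6:1, 7:1, 16:1, 17:1, 18:2, 20:2
Max frequency = 2
Mode = 18, 20

Mode = 18, 20


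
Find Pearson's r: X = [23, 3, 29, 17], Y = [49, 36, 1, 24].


Mean X = 18.0000, Mean Y = 27.5000
SD X = 9.643651, SD Y = 17.670597
Cov = -77.000000
r = -77.000000/(9.643651*17.670597) = -0.4519

r = -0.4519


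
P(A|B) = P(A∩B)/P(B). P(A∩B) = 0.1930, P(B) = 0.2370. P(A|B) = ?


P(A|B) = 0.1930/0.2370 = 0.8143

P(A|B) = 0.8143


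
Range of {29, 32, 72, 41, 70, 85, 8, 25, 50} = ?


Max = 85, Min = 8
Range = 85 - 8 = 77

Range = 77


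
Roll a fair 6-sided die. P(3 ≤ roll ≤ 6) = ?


Favorable outcomes (3 ≤ roll ≤ 6): 4
Total outcomes = 6
P = 4/6 = 0.6667

P = 0.6667


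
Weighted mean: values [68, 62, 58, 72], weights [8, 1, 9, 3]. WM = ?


Numerator = 68*8 + 62*1 + 58*9 + 72*3 = 1344
Denominator = 8 + 1 + 9 + 3 = 21
WM = 1344/21 = 64.0000

WM = 64.0000


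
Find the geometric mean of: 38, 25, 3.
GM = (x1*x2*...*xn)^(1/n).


Product = 38 × 25 × 3 = 2850
GM = 2850^(1/3) = 14.1780

GM = 14.1780


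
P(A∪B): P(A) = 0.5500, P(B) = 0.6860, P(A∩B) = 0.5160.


P(A∪B) = 0.5500 + 0.6860 - 0.5160
= 1.2360 - 0.5160
= 0.7200

P(A∪B) = 0.7200


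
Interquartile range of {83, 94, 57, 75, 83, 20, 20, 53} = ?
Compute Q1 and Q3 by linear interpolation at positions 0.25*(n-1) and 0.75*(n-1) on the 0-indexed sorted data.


Sorted: 20, 20, 53, 57, 75, 83, 83, 94
Q1 (25th %ile) = 44.7500
Q3 (75th %ile) = 83.0000
IQR = 83.0000 - 44.7500 = 38.2500

IQR = 38.2500


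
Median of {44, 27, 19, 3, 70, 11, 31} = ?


Sorted: 3, 11, 19, 27, 31, 44, 70
n = 7 (odd)
Middle value = 27

Median = 27


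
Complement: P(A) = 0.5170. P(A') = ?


P(not A) = 1 - 0.5170 = 0.4830

P(not A) = 0.4830


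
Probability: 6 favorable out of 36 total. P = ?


P = 6/36 = 0.1667

P = 0.1667


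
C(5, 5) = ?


C(5,5) = 5!/(5! × 0!)
= 120/(120 × 1)
= 1

C(5,5) = 1


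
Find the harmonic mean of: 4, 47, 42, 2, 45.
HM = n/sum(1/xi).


Sum of reciprocals = 1/4 + 1/47 + 1/42 + 1/2 + 1/45 = 0.817308
HM = 5/0.817308 = 6.1176

HM = 6.1176


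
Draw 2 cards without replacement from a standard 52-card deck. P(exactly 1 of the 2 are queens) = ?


Hypergeometric: P(X=1) = C(4,1)·C(48,1) / C(52,2)
= 4 × 48 / 1326
= 192/1326 = 0.1448

P = 0.1448


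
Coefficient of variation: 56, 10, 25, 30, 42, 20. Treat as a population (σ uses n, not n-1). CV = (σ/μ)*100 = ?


Mean = 30.5000
SD = 14.9638
CV = (14.9638/30.5000)*100 = 49.0618%

CV = 49.0618%


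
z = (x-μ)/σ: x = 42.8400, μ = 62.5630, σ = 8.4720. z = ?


z = (42.8400 - 62.5630)/8.4720
= -19.7230/8.4720
= -2.3280

z = -2.3280


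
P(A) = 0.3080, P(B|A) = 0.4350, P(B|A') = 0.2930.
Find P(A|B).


P(B) = P(B|A)*P(A) + P(B|A')*P(A')
= 0.4350*0.3080 + 0.2930*0.6920
= 0.133980 + 0.202756 = 0.336736
P(A|B) = 0.133980/0.336736 = 0.3979

P(A|B) = 0.3979


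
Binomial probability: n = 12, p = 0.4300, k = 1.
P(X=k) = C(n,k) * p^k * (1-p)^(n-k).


C(12,1) = 12
p^1 = 0.430000
(1-p)^11 = 0.002064
P = 12 * 0.430000 * 0.002064 = 0.0106

P(X=1) = 0.0106


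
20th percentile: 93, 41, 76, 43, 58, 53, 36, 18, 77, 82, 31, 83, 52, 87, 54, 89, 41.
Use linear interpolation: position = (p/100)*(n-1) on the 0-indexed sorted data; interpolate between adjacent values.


Sorted: 18, 31, 36, 41, 41, 43, 52, 53, 54, 58, 76, 77, 82, 83, 87, 89, 93
n = 17
Index = 20/100 * 16 = 3.2000
Lower = data[3] = 41, Upper = data[4] = 41
P20 = 41 + 0.2000*(0) = 41.0000

P20 = 41.0000


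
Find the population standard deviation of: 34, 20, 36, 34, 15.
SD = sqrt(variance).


Mean = 27.8000
Variance = 73.7600
SD = sqrt(73.7600) = 8.5884

SD = 8.5884


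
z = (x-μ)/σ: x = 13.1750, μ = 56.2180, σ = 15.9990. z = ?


z = (13.1750 - 56.2180)/15.9990
= -43.0430/15.9990
= -2.6904

z = -2.6904


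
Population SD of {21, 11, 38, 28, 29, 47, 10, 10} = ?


Mean = 24.2500
Variance = 166.9375
SD = sqrt(166.9375) = 12.9204

SD = 12.9204


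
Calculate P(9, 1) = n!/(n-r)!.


P(9,1) = 9!/8!
= 362880/40320
= 9

P(9,1) = 9


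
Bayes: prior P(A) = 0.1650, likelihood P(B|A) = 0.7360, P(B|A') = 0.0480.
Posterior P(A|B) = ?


P(B) = P(B|A)*P(A) + P(B|A')*P(A')
= 0.7360*0.1650 + 0.0480*0.8350
= 0.121440 + 0.040080 = 0.161520
P(A|B) = 0.121440/0.161520 = 0.7519

P(A|B) = 0.7519


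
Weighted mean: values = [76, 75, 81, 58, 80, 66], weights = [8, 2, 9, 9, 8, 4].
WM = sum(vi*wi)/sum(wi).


Numerator = 76*8 + 75*2 + 81*9 + 58*9 + 80*8 + 66*4 = 2913
Denominator = 8 + 2 + 9 + 9 + 8 + 4 = 40
WM = 2913/40 = 72.8250

WM = 72.8250


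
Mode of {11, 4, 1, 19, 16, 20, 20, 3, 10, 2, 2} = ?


Frequencies: 1:1, 2:2, 3:1, 4:1, 10:1, 11:1, 16:1, 19:1, 20:2
Max frequency = 2
Mode = 2, 20

Mode = 2, 20


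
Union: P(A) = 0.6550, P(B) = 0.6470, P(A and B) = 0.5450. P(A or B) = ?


P(A∪B) = 0.6550 + 0.6470 - 0.5450
= 1.3020 - 0.5450
= 0.7570

P(A∪B) = 0.7570


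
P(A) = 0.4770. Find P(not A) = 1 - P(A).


P(not A) = 1 - 0.4770 = 0.5230

P(not A) = 0.5230


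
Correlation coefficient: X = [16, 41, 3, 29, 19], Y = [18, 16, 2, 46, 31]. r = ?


Mean X = 21.6000, Mean Y = 22.6000
SD X = 12.768712, SD Y = 14.880860
Cov = 86.440000
r = 86.440000/(12.768712*14.880860) = 0.4549

r = 0.4549


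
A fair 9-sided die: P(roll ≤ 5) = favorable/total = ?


Favorable outcomes (roll ≤ 5): 5
Total outcomes = 9
P = 5/9 = 0.5556

P = 0.5556


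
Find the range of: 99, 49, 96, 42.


Max = 99, Min = 42
Range = 99 - 42 = 57

Range = 57


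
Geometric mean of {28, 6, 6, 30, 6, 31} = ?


Product = 28 × 6 × 6 × 30 × 6 × 31 = 5624640
GM = 5624640^(1/6) = 13.3357

GM = 13.3357


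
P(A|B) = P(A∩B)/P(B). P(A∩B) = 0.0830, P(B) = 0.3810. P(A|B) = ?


P(A|B) = 0.0830/0.3810 = 0.2178

P(A|B) = 0.2178


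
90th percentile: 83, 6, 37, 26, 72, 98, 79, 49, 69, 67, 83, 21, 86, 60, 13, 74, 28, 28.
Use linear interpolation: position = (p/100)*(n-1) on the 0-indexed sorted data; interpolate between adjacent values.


Sorted: 6, 13, 21, 26, 28, 28, 37, 49, 60, 67, 69, 72, 74, 79, 83, 83, 86, 98
n = 18
Index = 90/100 * 17 = 15.3000
Lower = data[15] = 83, Upper = data[16] = 86
P90 = 83 + 0.3000*(3) = 83.9000

P90 = 83.9000


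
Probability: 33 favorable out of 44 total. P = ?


P = 33/44 = 0.7500

P = 0.7500


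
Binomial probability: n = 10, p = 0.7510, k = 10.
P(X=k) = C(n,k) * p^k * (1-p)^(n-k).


C(10,10) = 1
p^10 = 0.057069
(1-p)^0 = 1.000000
P = 1 * 0.057069 * 1.000000 = 0.0571

P(X=10) = 0.0571


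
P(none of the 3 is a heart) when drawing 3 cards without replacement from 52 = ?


P(no hearts) = (39/52) × (38/51) × (37/50)
= 0.4135

P = 0.4135


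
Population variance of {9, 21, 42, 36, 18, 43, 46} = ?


Mean = 30.7143
Squared deviations: 471.5102, 94.3673, 127.3673, 27.9388, 161.6531, 150.9388, 233.6531
Sum = 1267.4286
Variance = 1267.4286/7 = 181.0612

Variance = 181.0612


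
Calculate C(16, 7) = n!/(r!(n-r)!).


C(16,7) = 16!/(7! × 9!)
= 20922789888000/(5040 × 362880)
= 11440

C(16,7) = 11440


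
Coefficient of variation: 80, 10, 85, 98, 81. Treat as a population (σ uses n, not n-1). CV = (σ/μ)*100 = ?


Mean = 70.8000
SD = 31.0702
CV = (31.0702/70.8000)*100 = 43.8845%

CV = 43.8845%


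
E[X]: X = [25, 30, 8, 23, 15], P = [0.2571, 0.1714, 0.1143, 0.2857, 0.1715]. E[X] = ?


E[X] = 25*0.2571 + 30*0.1714 + 8*0.1143 + 23*0.2857 + 15*0.1715
= 6.4275 + 5.1420 + 0.9144 + 6.5711 + 2.5725
= 21.6275

E[X] = 21.6275


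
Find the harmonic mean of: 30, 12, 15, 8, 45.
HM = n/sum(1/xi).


Sum of reciprocals = 1/30 + 1/12 + 1/15 + 1/8 + 1/45 = 0.330556
HM = 5/0.330556 = 15.1261

HM = 15.1261


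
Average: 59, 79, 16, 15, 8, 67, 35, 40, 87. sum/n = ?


Sum = 59 + 79 + 16 + 15 + 8 + 67 + 35 + 40 + 87 = 406
n = 9
Mean = 406/9 = 45.1111

Mean = 45.1111


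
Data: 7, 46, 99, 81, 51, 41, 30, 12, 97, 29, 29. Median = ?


Sorted: 7, 12, 29, 29, 30, 41, 46, 51, 81, 97, 99
n = 11 (odd)
Middle value = 41

Median = 41


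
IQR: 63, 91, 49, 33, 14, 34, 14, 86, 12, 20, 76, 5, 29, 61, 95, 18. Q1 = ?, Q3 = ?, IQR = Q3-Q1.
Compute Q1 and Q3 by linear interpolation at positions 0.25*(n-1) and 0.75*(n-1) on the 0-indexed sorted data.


Sorted: 5, 12, 14, 14, 18, 20, 29, 33, 34, 49, 61, 63, 76, 86, 91, 95
Q1 (25th %ile) = 17.0000
Q3 (75th %ile) = 66.2500
IQR = 66.2500 - 17.0000 = 49.2500

IQR = 49.2500


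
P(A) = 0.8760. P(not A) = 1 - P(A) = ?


P(not A) = 1 - 0.8760 = 0.1240

P(not A) = 0.1240


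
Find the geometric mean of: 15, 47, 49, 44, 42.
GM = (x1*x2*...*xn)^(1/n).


Product = 15 × 47 × 49 × 44 × 42 = 63839160
GM = 63839160^(1/5) = 36.3930

GM = 36.3930


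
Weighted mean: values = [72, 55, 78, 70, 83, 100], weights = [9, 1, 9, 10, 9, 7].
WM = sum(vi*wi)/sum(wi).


Numerator = 72*9 + 55*1 + 78*9 + 70*10 + 83*9 + 100*7 = 3552
Denominator = 9 + 1 + 9 + 10 + 9 + 7 = 45
WM = 3552/45 = 78.9333

WM = 78.9333


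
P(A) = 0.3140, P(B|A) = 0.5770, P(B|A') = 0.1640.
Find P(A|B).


P(B) = P(B|A)*P(A) + P(B|A')*P(A')
= 0.5770*0.3140 + 0.1640*0.6860
= 0.181178 + 0.112504 = 0.293682
P(A|B) = 0.181178/0.293682 = 0.6169

P(A|B) = 0.6169


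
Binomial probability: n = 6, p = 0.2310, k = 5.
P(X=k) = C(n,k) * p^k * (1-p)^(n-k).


C(6,5) = 6
p^5 = 0.000658
(1-p)^1 = 0.769000
P = 6 * 0.000658 * 0.769000 = 0.0030

P(X=5) = 0.0030


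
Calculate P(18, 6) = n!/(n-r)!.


P(18,6) = 18!/12!
= 6402373705728000/479001600
= 13366080

P(18,6) = 13366080


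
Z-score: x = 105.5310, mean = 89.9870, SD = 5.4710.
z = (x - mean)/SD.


z = (105.5310 - 89.9870)/5.4710
= 15.5440/5.4710
= 2.8412

z = 2.8412


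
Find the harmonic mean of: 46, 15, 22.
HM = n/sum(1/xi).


Sum of reciprocals = 1/46 + 1/15 + 1/22 = 0.133860
HM = 3/0.133860 = 22.4114

HM = 22.4114


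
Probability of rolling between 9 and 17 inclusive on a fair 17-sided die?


Favorable outcomes (9 ≤ roll ≤ 17): 9
Total outcomes = 17
P = 9/17 = 0.5294

P = 0.5294


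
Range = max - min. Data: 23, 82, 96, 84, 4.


Max = 96, Min = 4
Range = 96 - 4 = 92

Range = 92


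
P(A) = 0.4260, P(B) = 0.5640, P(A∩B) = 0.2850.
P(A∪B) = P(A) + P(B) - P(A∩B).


P(A∪B) = 0.4260 + 0.5640 - 0.2850
= 0.9900 - 0.2850
= 0.7050

P(A∪B) = 0.7050


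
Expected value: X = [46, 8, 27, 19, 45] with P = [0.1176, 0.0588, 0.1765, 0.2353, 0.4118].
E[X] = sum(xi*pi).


E[X] = 46*0.1176 + 8*0.0588 + 27*0.1765 + 19*0.2353 + 45*0.4118
= 5.4096 + 0.4704 + 4.7655 + 4.4707 + 18.5310
= 33.6472

E[X] = 33.6472


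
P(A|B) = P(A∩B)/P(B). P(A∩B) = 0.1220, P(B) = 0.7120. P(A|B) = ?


P(A|B) = 0.1220/0.7120 = 0.1713

P(A|B) = 0.1713


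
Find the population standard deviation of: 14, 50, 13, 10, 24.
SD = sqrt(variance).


Mean = 22.2000
Variance = 215.3600
SD = sqrt(215.3600) = 14.6751

SD = 14.6751


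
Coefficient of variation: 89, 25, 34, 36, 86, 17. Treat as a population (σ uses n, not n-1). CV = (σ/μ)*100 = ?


Mean = 47.8333
SD = 28.7368
CV = (28.7368/47.8333)*100 = 60.0770%

CV = 60.0770%


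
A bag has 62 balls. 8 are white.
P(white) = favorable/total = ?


P = 8/62 = 0.1290

P = 0.1290


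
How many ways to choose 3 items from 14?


C(14,3) = 14!/(3! × 11!)
= 87178291200/(6 × 39916800)
= 364

C(14,3) = 364


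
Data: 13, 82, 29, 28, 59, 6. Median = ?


Sorted: 6, 13, 28, 29, 59, 82
n = 6 (even)
Middle values: 28 and 29
Median = (28+29)/2 = 28.5000

Median = 28.5000


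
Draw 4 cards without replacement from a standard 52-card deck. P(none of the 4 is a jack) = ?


P(no jacks) = (48/52) × (47/51) × (46/50) × (45/49)
= 0.7187

P = 0.7187


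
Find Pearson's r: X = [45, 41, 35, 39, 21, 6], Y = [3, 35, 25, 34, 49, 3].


Mean X = 31.1667, Mean Y = 24.8333
SD X = 13.545192, SD Y = 16.955006
Cov = 29.027778
r = 29.027778/(13.545192*16.955006) = 0.1264

r = 0.1264


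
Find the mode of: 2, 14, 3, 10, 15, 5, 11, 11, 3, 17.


Frequencies: 2:1, 3:2, 5:1, 10:1, 11:2, 14:1, 15:1, 17:1
Max frequency = 2
Mode = 3, 11

Mode = 3, 11


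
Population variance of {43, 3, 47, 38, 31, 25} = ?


Mean = 31.1667
Squared deviations: 140.0278, 793.3611, 250.6944, 46.6944, 0.0278, 38.0278
Sum = 1268.8333
Variance = 1268.8333/6 = 211.4722

Variance = 211.4722


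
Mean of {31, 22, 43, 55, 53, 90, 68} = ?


Sum = 31 + 22 + 43 + 55 + 53 + 90 + 68 = 362
n = 7
Mean = 362/7 = 51.7143

Mean = 51.7143


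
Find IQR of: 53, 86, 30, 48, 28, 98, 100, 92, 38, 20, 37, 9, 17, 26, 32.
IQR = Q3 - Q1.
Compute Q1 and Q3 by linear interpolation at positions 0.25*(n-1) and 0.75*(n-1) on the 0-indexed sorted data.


Sorted: 9, 17, 20, 26, 28, 30, 32, 37, 38, 48, 53, 86, 92, 98, 100
Q1 (25th %ile) = 27.0000
Q3 (75th %ile) = 69.5000
IQR = 69.5000 - 27.0000 = 42.5000

IQR = 42.5000


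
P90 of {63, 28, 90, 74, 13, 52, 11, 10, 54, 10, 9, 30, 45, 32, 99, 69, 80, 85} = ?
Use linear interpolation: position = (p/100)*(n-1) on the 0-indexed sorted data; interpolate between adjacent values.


Sorted: 9, 10, 10, 11, 13, 28, 30, 32, 45, 52, 54, 63, 69, 74, 80, 85, 90, 99
n = 18
Index = 90/100 * 17 = 15.3000
Lower = data[15] = 85, Upper = data[16] = 90
P90 = 85 + 0.3000*(5) = 86.5000

P90 = 86.5000


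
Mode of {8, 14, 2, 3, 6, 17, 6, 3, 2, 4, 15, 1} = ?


Frequencies: 1:1, 2:2, 3:2, 4:1, 6:2, 8:1, 14:1, 15:1, 17:1
Max frequency = 2
Mode = 2, 3, 6

Mode = 2, 3, 6


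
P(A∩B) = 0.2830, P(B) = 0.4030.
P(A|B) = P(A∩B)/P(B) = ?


P(A|B) = 0.2830/0.4030 = 0.7022

P(A|B) = 0.7022


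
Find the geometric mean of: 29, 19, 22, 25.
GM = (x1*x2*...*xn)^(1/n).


Product = 29 × 19 × 22 × 25 = 303050
GM = 303050^(1/4) = 23.4627

GM = 23.4627


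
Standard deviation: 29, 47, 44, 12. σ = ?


Mean = 33.0000
Variance = 193.5000
SD = sqrt(193.5000) = 13.9104

SD = 13.9104


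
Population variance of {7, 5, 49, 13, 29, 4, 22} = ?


Mean = 18.4286
Squared deviations: 130.6122, 180.3265, 934.6122, 29.4694, 111.7551, 208.1837, 12.7551
Sum = 1607.7143
Variance = 1607.7143/7 = 229.6735

Variance = 229.6735


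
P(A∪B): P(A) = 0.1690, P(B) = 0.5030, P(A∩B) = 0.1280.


P(A∪B) = 0.1690 + 0.5030 - 0.1280
= 0.6720 - 0.1280
= 0.5440

P(A∪B) = 0.5440


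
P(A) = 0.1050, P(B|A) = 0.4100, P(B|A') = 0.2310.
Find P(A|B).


P(B) = P(B|A)*P(A) + P(B|A')*P(A')
= 0.4100*0.1050 + 0.2310*0.8950
= 0.043050 + 0.206745 = 0.249795
P(A|B) = 0.043050/0.249795 = 0.1723

P(A|B) = 0.1723


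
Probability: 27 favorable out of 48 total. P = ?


P = 27/48 = 0.5625

P = 0.5625


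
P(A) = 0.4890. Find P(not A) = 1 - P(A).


P(not A) = 1 - 0.4890 = 0.5110

P(not A) = 0.5110


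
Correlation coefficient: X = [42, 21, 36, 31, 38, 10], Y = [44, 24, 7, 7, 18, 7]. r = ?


Mean X = 29.6667, Mean Y = 17.8333
SD X = 10.994948, SD Y = 13.384278
Cov = 66.777778
r = 66.777778/(10.994948*13.384278) = 0.4538

r = 0.4538


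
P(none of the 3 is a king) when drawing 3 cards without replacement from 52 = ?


P(no kings) = (48/52) × (47/51) × (46/50)
= 0.7826

P = 0.7826


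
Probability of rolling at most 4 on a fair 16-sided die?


Favorable outcomes (roll ≤ 4): 4
Total outcomes = 16
P = 4/16 = 0.2500

P = 0.2500


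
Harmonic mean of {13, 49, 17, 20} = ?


Sum of reciprocals = 1/13 + 1/49 + 1/17 + 1/20 = 0.206155
HM = 4/0.206155 = 19.4029

HM = 19.4029


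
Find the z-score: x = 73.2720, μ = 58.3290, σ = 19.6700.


z = (73.2720 - 58.3290)/19.6700
= 14.9430/19.6700
= 0.7597

z = 0.7597


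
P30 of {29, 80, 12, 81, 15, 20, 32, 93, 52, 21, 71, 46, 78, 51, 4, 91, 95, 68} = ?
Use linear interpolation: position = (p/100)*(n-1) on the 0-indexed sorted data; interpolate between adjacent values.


Sorted: 4, 12, 15, 20, 21, 29, 32, 46, 51, 52, 68, 71, 78, 80, 81, 91, 93, 95
n = 18
Index = 30/100 * 17 = 5.1000
Lower = data[5] = 29, Upper = data[6] = 32
P30 = 29 + 0.1000*(3) = 29.3000

P30 = 29.3000


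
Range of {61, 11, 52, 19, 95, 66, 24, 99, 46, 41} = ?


Max = 99, Min = 11
Range = 99 - 11 = 88

Range = 88


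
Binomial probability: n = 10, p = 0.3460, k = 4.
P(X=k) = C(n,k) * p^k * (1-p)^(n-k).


C(10,4) = 210
p^4 = 0.014332
(1-p)^6 = 0.078247
P = 210 * 0.014332 * 0.078247 = 0.2355

P(X=4) = 0.2355


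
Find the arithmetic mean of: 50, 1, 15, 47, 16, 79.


Sum = 50 + 1 + 15 + 47 + 16 + 79 = 208
n = 6
Mean = 208/6 = 34.6667

Mean = 34.6667


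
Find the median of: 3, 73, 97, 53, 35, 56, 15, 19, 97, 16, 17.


Sorted: 3, 15, 16, 17, 19, 35, 53, 56, 73, 97, 97
n = 11 (odd)
Middle value = 35

Median = 35


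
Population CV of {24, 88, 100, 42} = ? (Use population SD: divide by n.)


Mean = 63.5000
SD = 31.4444
CV = (31.4444/63.5000)*100 = 49.5187%

CV = 49.5187%


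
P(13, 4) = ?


P(13,4) = 13!/9!
= 6227020800/362880
= 17160

P(13,4) = 17160


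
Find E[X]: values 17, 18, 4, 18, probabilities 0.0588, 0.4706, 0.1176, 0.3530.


E[X] = 17*0.0588 + 18*0.4706 + 4*0.1176 + 18*0.3530
= 0.9996 + 8.4708 + 0.4704 + 6.3540
= 16.2948

E[X] = 16.2948


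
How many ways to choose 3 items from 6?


C(6,3) = 6!/(3! × 3!)
= 720/(6 × 6)
= 20

C(6,3) = 20


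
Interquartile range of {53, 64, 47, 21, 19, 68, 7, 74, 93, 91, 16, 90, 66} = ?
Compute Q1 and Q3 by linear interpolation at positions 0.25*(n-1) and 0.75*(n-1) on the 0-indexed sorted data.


Sorted: 7, 16, 19, 21, 47, 53, 64, 66, 68, 74, 90, 91, 93
Q1 (25th %ile) = 21.0000
Q3 (75th %ile) = 74.0000
IQR = 74.0000 - 21.0000 = 53.0000

IQR = 53.0000


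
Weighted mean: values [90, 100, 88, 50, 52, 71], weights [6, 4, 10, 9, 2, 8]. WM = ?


Numerator = 90*6 + 100*4 + 88*10 + 50*9 + 52*2 + 71*8 = 2942
Denominator = 6 + 4 + 10 + 9 + 2 + 8 = 39
WM = 2942/39 = 75.4359

WM = 75.4359


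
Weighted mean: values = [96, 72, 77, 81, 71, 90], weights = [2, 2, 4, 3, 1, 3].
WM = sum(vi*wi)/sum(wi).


Numerator = 96*2 + 72*2 + 77*4 + 81*3 + 71*1 + 90*3 = 1228
Denominator = 2 + 2 + 4 + 3 + 1 + 3 = 15
WM = 1228/15 = 81.8667

WM = 81.8667


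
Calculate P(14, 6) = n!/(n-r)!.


P(14,6) = 14!/8!
= 87178291200/40320
= 2162160

P(14,6) = 2162160


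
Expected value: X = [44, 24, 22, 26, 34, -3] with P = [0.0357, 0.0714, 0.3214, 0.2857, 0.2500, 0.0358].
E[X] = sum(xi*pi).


E[X] = 44*0.0357 + 24*0.0714 + 22*0.3214 + 26*0.2857 + 34*0.2500 - 3*0.0358
= 1.5708 + 1.7136 + 7.0708 + 7.4282 + 8.5000 - 0.1074
= 26.1760

E[X] = 26.1760


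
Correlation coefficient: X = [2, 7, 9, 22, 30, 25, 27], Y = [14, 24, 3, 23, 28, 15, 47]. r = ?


Mean X = 17.4286, Mean Y = 22.0000
SD X = 10.321367, SD Y = 12.761549
Cov = 75.571429
r = 75.571429/(10.321367*12.761549) = 0.5737

r = 0.5737


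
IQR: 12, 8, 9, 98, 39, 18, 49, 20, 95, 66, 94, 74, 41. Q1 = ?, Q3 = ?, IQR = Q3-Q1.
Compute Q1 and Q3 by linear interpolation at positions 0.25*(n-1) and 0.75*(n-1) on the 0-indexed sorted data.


Sorted: 8, 9, 12, 18, 20, 39, 41, 49, 66, 74, 94, 95, 98
Q1 (25th %ile) = 18.0000
Q3 (75th %ile) = 74.0000
IQR = 74.0000 - 18.0000 = 56.0000

IQR = 56.0000


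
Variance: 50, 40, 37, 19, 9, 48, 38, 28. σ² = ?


Mean = 33.6250
Squared deviations: 268.1406, 40.6406, 11.3906, 213.8906, 606.3906, 206.6406, 19.1406, 31.6406
Sum = 1397.8750
Variance = 1397.8750/8 = 174.7344

Variance = 174.7344


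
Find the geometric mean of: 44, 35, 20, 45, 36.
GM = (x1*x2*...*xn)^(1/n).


Product = 44 × 35 × 20 × 45 × 36 = 49896000
GM = 49896000^(1/5) = 34.6428

GM = 34.6428


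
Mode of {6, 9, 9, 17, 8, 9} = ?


Frequencies: 6:1, 8:1, 9:3, 17:1
Max frequency = 3
Mode = 9

Mode = 9


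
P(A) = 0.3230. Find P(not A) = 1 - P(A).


P(not A) = 1 - 0.3230 = 0.6770

P(not A) = 0.6770


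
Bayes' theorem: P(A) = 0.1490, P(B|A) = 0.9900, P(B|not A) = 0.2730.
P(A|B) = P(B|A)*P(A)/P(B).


P(B) = P(B|A)*P(A) + P(B|A')*P(A')
= 0.9900*0.1490 + 0.2730*0.8510
= 0.147510 + 0.232323 = 0.379833
P(A|B) = 0.147510/0.379833 = 0.3884

P(A|B) = 0.3884


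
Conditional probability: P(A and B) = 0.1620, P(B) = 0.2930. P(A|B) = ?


P(A|B) = 0.1620/0.2930 = 0.5529

P(A|B) = 0.5529


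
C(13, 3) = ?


C(13,3) = 13!/(3! × 10!)
= 6227020800/(6 × 3628800)
= 286

C(13,3) = 286


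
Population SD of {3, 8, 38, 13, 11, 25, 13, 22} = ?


Mean = 16.6250
Variance = 109.2344
SD = sqrt(109.2344) = 10.4515

SD = 10.4515


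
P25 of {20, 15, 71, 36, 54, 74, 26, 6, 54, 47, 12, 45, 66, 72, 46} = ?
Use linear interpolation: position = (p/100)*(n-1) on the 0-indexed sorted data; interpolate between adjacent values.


Sorted: 6, 12, 15, 20, 26, 36, 45, 46, 47, 54, 54, 66, 71, 72, 74
n = 15
Index = 25/100 * 14 = 3.5000
Lower = data[3] = 20, Upper = data[4] = 26
P25 = 20 + 0.5000*(6) = 23.0000

P25 = 23.0000


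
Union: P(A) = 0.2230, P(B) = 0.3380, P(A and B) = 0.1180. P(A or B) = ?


P(A∪B) = 0.2230 + 0.3380 - 0.1180
= 0.5610 - 0.1180
= 0.4430

P(A∪B) = 0.4430


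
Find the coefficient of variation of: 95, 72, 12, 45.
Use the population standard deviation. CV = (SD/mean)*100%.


Mean = 56.0000
SD = 30.9597
CV = (30.9597/56.0000)*100 = 55.2851%

CV = 55.2851%


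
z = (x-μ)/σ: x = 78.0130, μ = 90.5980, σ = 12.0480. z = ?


z = (78.0130 - 90.5980)/12.0480
= -12.5850/12.0480
= -1.0446

z = -1.0446


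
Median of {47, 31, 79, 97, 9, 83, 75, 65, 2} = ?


Sorted: 2, 9, 31, 47, 65, 75, 79, 83, 97
n = 9 (odd)
Middle value = 65

Median = 65


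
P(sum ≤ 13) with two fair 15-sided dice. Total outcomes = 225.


Total outcomes = 15×15 = 225
Favorable (sum ≤ 13): 78
P = 78/225 = 0.3467

P = 0.3467


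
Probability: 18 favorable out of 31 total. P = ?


P = 18/31 = 0.5806

P = 0.5806


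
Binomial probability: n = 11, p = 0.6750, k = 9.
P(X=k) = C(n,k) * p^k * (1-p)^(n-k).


C(11,9) = 55
p^9 = 0.029089
(1-p)^2 = 0.105625
P = 55 * 0.029089 * 0.105625 = 0.1690

P(X=9) = 0.1690


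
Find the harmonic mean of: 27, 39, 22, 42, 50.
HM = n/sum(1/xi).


Sum of reciprocals = 1/27 + 1/39 + 1/22 + 1/42 + 1/50 = 0.151942
HM = 5/0.151942 = 32.9073

HM = 32.9073


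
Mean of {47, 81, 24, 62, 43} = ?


Sum = 47 + 81 + 24 + 62 + 43 = 257
n = 5
Mean = 257/5 = 51.4000

Mean = 51.4000


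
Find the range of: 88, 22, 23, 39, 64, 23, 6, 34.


Max = 88, Min = 6
Range = 88 - 6 = 82

Range = 82


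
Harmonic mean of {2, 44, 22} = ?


Sum of reciprocals = 1/2 + 1/44 + 1/22 = 0.568182
HM = 3/0.568182 = 5.2800

HM = 5.2800


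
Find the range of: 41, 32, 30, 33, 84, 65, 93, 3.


Max = 93, Min = 3
Range = 93 - 3 = 90

Range = 90


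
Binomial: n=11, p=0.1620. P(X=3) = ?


C(11,3) = 165
p^3 = 0.004252
(1-p)^8 = 0.243194
P = 165 * 0.004252 * 0.243194 = 0.1706

P(X=3) = 0.1706


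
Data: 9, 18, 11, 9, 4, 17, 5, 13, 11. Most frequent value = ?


Frequencies: 4:1, 5:1, 9:2, 11:2, 13:1, 17:1, 18:1
Max frequency = 2
Mode = 9, 11

Mode = 9, 11


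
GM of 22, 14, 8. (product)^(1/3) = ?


Product = 22 × 14 × 8 = 2464
GM = 2464^(1/3) = 13.5066

GM = 13.5066


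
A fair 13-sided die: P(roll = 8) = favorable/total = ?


Favorable outcomes (roll = 8): 1
Total outcomes = 13
P = 1/13 = 0.0769

P = 0.0769


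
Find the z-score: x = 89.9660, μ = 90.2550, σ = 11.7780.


z = (89.9660 - 90.2550)/11.7780
= -0.2890/11.7780
= -0.0245

z = -0.0245


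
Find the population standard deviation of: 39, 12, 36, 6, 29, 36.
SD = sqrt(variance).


Mean = 26.3333
Variance = 162.2222
SD = sqrt(162.2222) = 12.7366

SD = 12.7366


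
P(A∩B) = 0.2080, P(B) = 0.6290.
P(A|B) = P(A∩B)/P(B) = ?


P(A|B) = 0.2080/0.6290 = 0.3307

P(A|B) = 0.3307


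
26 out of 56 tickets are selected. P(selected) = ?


P = 26/56 = 0.4643

P = 0.4643


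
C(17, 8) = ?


C(17,8) = 17!/(8! × 9!)
= 355687428096000/(40320 × 362880)
= 24310

C(17,8) = 24310


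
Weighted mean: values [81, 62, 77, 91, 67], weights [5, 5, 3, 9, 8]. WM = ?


Numerator = 81*5 + 62*5 + 77*3 + 91*9 + 67*8 = 2301
Denominator = 5 + 5 + 3 + 9 + 8 = 30
WM = 2301/30 = 76.7000

WM = 76.7000


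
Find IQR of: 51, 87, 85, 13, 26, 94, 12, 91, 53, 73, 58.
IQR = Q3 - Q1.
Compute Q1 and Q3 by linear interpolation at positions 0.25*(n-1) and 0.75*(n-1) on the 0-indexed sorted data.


Sorted: 12, 13, 26, 51, 53, 58, 73, 85, 87, 91, 94
Q1 (25th %ile) = 38.5000
Q3 (75th %ile) = 86.0000
IQR = 86.0000 - 38.5000 = 47.5000

IQR = 47.5000


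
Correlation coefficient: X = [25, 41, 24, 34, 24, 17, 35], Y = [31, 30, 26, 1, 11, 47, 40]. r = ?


Mean X = 28.5714, Mean Y = 26.5714
SD X = 7.687785, SD Y = 14.763441
Cov = -26.897959
r = -26.897959/(7.687785*14.763441) = -0.2370

r = -0.2370


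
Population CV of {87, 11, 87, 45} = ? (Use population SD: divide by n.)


Mean = 57.5000
SD = 31.8551
CV = (31.8551/57.5000)*100 = 55.4002%

CV = 55.4002%


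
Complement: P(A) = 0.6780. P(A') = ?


P(not A) = 1 - 0.6780 = 0.3220

P(not A) = 0.3220


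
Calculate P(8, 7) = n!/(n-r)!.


P(8,7) = 8!/1!
= 40320/1
= 40320

P(8,7) = 40320


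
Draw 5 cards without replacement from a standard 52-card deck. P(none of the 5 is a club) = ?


P(no clubs) = (39/52) × (38/51) × (37/50) × (36/49) × (35/48)
= 0.2215

P = 0.2215


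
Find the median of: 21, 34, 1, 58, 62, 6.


Sorted: 1, 6, 21, 34, 58, 62
n = 6 (even)
Middle values: 21 and 34
Median = (21+34)/2 = 27.5000

Median = 27.5000


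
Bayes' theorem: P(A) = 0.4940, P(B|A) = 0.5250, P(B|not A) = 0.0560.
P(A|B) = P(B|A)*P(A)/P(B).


P(B) = P(B|A)*P(A) + P(B|A')*P(A')
= 0.5250*0.4940 + 0.0560*0.5060
= 0.259350 + 0.028336 = 0.287686
P(A|B) = 0.259350/0.287686 = 0.9015

P(A|B) = 0.9015


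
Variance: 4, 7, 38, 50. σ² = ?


Mean = 24.7500
Squared deviations: 430.5625, 315.0625, 175.5625, 637.5625
Sum = 1558.7500
Variance = 1558.7500/4 = 389.6875

Variance = 389.6875


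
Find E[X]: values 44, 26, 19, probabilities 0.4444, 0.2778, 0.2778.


E[X] = 44*0.4444 + 26*0.2778 + 19*0.2778
= 19.5536 + 7.2228 + 5.2782
= 32.0546

E[X] = 32.0546


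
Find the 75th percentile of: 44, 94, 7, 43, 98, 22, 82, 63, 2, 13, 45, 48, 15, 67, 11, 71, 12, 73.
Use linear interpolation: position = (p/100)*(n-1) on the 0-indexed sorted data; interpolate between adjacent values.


Sorted: 2, 7, 11, 12, 13, 15, 22, 43, 44, 45, 48, 63, 67, 71, 73, 82, 94, 98
n = 18
Index = 75/100 * 17 = 12.7500
Lower = data[12] = 67, Upper = data[13] = 71
P75 = 67 + 0.7500*(4) = 70.0000

P75 = 70.0000


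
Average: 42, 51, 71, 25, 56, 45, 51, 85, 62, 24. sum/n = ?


Sum = 42 + 51 + 71 + 25 + 56 + 45 + 51 + 85 + 62 + 24 = 512
n = 10
Mean = 512/10 = 51.2000

Mean = 51.2000


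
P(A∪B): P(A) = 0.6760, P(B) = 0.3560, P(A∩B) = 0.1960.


P(A∪B) = 0.6760 + 0.3560 - 0.1960
= 1.0320 - 0.1960
= 0.8360

P(A∪B) = 0.8360


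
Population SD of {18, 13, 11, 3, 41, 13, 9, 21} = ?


Mean = 16.1250
Variance = 114.3594
SD = sqrt(114.3594) = 10.6939

SD = 10.6939


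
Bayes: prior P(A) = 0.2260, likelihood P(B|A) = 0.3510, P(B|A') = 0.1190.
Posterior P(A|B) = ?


P(B) = P(B|A)*P(A) + P(B|A')*P(A')
= 0.3510*0.2260 + 0.1190*0.7740
= 0.079326 + 0.092106 = 0.171432
P(A|B) = 0.079326/0.171432 = 0.4627

P(A|B) = 0.4627


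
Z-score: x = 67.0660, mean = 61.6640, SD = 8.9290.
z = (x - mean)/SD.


z = (67.0660 - 61.6640)/8.9290
= 5.4020/8.9290
= 0.6050

z = 0.6050


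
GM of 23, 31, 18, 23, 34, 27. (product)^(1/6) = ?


Product = 23 × 31 × 18 × 23 × 34 × 27 = 270977076
GM = 270977076^(1/6) = 25.4383

GM = 25.4383


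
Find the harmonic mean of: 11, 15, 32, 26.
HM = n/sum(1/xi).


Sum of reciprocals = 1/11 + 1/15 + 1/32 + 1/26 = 0.227287
HM = 4/0.227287 = 17.5989

HM = 17.5989


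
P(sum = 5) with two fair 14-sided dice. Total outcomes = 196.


Total outcomes = 14×14 = 196
Favorable (sum = 5): 4
P = 4/196 = 0.0204

P = 0.0204


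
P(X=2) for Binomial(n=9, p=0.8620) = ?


C(9,2) = 36
p^2 = 0.743044
(1-p)^7 = 9.531332e-07
P = 36 * 0.743044 * 9.531332e-07 = 2.5496e-05

P(X=2) = 2.5496e-05


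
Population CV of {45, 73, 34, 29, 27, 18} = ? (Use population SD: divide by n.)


Mean = 37.6667
SD = 17.7545
CV = (17.7545/37.6667)*100 = 47.1358%

CV = 47.1358%


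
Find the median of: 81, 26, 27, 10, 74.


Sorted: 10, 26, 27, 74, 81
n = 5 (odd)
Middle value = 27

Median = 27


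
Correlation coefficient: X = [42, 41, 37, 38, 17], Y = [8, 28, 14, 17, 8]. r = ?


Mean X = 35.0000, Mean Y = 15.0000
SD X = 9.186947, SD Y = 7.375636
Cov = 31.800000
r = 31.800000/(9.186947*7.375636) = 0.4693

r = 0.4693


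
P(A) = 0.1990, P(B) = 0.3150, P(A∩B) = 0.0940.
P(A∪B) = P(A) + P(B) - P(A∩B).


P(A∪B) = 0.1990 + 0.3150 - 0.0940
= 0.5140 - 0.0940
= 0.4200

P(A∪B) = 0.4200


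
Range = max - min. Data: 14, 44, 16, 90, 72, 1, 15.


Max = 90, Min = 1
Range = 90 - 1 = 89

Range = 89


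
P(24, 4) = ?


P(24,4) = 24!/20!
= 620448401733239439360000/2432902008176640000
= 255024

P(24,4) = 255024


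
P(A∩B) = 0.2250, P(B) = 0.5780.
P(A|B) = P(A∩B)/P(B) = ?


P(A|B) = 0.2250/0.5780 = 0.3893

P(A|B) = 0.3893


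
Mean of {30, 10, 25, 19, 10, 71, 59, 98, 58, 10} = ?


Sum = 30 + 10 + 25 + 19 + 10 + 71 + 59 + 98 + 58 + 10 = 390
n = 10
Mean = 390/10 = 39.0000

Mean = 39.0000


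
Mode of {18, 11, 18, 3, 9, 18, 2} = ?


Frequencies: 2:1, 3:1, 9:1, 11:1, 18:3
Max frequency = 3
Mode = 18

Mode = 18


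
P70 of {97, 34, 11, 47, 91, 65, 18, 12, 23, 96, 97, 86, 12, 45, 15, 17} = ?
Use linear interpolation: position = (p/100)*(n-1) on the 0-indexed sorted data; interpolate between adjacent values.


Sorted: 11, 12, 12, 15, 17, 18, 23, 34, 45, 47, 65, 86, 91, 96, 97, 97
n = 16
Index = 70/100 * 15 = 10.5000
Lower = data[10] = 65, Upper = data[11] = 86
P70 = 65 + 0.5000*(21) = 75.5000

P70 = 75.5000


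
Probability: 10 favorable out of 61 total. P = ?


P = 10/61 = 0.1639

P = 0.1639


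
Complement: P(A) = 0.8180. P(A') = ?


P(not A) = 1 - 0.8180 = 0.1820

P(not A) = 0.1820


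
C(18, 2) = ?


C(18,2) = 18!/(2! × 16!)
= 6402373705728000/(2 × 20922789888000)
= 153

C(18,2) = 153


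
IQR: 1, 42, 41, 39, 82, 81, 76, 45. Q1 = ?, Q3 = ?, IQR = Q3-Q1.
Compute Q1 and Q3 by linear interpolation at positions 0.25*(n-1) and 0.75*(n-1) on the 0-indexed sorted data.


Sorted: 1, 39, 41, 42, 45, 76, 81, 82
Q1 (25th %ile) = 40.5000
Q3 (75th %ile) = 77.2500
IQR = 77.2500 - 40.5000 = 36.7500

IQR = 36.7500


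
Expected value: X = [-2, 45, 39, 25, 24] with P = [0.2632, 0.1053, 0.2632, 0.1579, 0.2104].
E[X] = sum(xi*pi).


E[X] = -2*0.2632 + 45*0.1053 + 39*0.2632 + 25*0.1579 + 24*0.2104
= -0.5264 + 4.7385 + 10.2648 + 3.9475 + 5.0496
= 23.4740

E[X] = 23.4740


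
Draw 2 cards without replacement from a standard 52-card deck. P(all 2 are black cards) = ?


P(all black cards) = (26/52) × (25/51)
= 0.2451

P = 0.2451


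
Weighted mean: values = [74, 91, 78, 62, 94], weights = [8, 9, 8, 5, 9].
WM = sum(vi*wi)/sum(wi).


Numerator = 74*8 + 91*9 + 78*8 + 62*5 + 94*9 = 3191
Denominator = 8 + 9 + 8 + 5 + 9 = 39
WM = 3191/39 = 81.8205

WM = 81.8205


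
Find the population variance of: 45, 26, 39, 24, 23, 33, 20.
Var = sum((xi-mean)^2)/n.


Mean = 30.0000
Squared deviations: 225.0000, 16.0000, 81.0000, 36.0000, 49.0000, 9.0000, 100.0000
Sum = 516.0000
Variance = 516.0000/7 = 73.7143

Variance = 73.7143


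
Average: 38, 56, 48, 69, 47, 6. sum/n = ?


Sum = 38 + 56 + 48 + 69 + 47 + 6 = 264
n = 6
Mean = 264/6 = 44.0000

Mean = 44.0000


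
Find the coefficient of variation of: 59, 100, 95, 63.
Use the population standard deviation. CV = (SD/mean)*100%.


Mean = 79.2500
SD = 18.3899
CV = (18.3899/79.2500)*100 = 23.2049%

CV = 23.2049%


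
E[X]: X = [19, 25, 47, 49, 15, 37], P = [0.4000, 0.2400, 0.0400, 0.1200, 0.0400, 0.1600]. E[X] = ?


E[X] = 19*0.4000 + 25*0.2400 + 47*0.0400 + 49*0.1200 + 15*0.0400 + 37*0.1600
= 7.6000 + 6.0000 + 1.8800 + 5.8800 + 0.6000 + 5.9200
= 27.8800

E[X] = 27.8800


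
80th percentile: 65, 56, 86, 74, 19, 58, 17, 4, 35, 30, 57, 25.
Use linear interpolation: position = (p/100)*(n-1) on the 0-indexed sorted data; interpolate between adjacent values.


Sorted: 4, 17, 19, 25, 30, 35, 56, 57, 58, 65, 74, 86
n = 12
Index = 80/100 * 11 = 8.8000
Lower = data[8] = 58, Upper = data[9] = 65
P80 = 58 + 0.8000*(7) = 63.6000

P80 = 63.6000


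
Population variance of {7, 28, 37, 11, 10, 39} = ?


Mean = 22.0000
Squared deviations: 225.0000, 36.0000, 225.0000, 121.0000, 144.0000, 289.0000
Sum = 1040.0000
Variance = 1040.0000/6 = 173.3333

Variance = 173.3333


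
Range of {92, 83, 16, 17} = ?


Max = 92, Min = 16
Range = 92 - 16 = 76

Range = 76


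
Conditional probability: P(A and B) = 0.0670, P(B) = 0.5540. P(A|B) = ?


P(A|B) = 0.0670/0.5540 = 0.1209

P(A|B) = 0.1209


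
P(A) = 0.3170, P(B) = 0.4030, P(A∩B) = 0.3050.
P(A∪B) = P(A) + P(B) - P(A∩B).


P(A∪B) = 0.3170 + 0.4030 - 0.3050
= 0.7200 - 0.3050
= 0.4150

P(A∪B) = 0.4150


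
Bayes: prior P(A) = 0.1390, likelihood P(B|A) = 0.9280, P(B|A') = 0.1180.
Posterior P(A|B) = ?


P(B) = P(B|A)*P(A) + P(B|A')*P(A')
= 0.9280*0.1390 + 0.1180*0.8610
= 0.128992 + 0.101598 = 0.230590
P(A|B) = 0.128992/0.230590 = 0.5594

P(A|B) = 0.5594


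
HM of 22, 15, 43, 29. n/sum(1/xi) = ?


Sum of reciprocals = 1/22 + 1/15 + 1/43 + 1/29 = 0.169860
HM = 4/0.169860 = 23.5488

HM = 23.5488


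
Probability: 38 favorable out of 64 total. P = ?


P = 38/64 = 0.5938

P = 0.5938


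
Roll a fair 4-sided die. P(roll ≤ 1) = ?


Favorable outcomes (roll ≤ 1): 1
Total outcomes = 4
P = 1/4 = 0.2500

P = 0.2500


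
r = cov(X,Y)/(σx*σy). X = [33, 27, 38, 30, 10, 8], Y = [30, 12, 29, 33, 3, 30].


Mean X = 24.3333, Mean Y = 22.8333
SD X = 11.352924, SD Y = 11.216308
Cov = 57.055556
r = 57.055556/(11.352924*11.216308) = 0.4481

r = 0.4481


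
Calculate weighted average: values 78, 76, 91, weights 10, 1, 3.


Numerator = 78*10 + 76*1 + 91*3 = 1129
Denominator = 10 + 1 + 3 = 14
WM = 1129/14 = 80.6429

WM = 80.6429


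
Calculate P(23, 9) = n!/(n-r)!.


P(23,9) = 23!/14!
= 25852016738884976640000/87178291200
= 296541907200

P(23,9) = 296541907200


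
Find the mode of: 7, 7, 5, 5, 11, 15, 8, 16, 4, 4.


Frequencies: 4:2, 5:2, 7:2, 8:1, 11:1, 15:1, 16:1
Max frequency = 2
Mode = 4, 5, 7

Mode = 4, 5, 7


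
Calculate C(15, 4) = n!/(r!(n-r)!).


C(15,4) = 15!/(4! × 11!)
= 1307674368000/(24 × 39916800)
= 1365

C(15,4) = 1365


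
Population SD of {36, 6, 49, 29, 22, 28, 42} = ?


Mean = 30.2857
Variance = 169.3469
SD = sqrt(169.3469) = 13.0133

SD = 13.0133


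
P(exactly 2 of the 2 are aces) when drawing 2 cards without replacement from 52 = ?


Hypergeometric: P(X=2) = C(4,2)·C(48,0) / C(52,2)
= 6 × 1 / 1326
= 6/1326 = 0.0045

P = 0.0045


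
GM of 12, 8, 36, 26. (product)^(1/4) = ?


Product = 12 × 8 × 36 × 26 = 89856
GM = 89856^(1/4) = 17.3136

GM = 17.3136


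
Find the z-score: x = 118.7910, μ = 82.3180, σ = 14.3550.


z = (118.7910 - 82.3180)/14.3550
= 36.4730/14.3550
= 2.5408

z = 2.5408


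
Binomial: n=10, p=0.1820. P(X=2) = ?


C(10,2) = 45
p^2 = 0.033124
(1-p)^8 = 0.200459
P = 45 * 0.033124 * 0.200459 = 0.2988

P(X=2) = 0.2988


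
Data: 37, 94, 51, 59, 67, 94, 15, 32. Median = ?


Sorted: 15, 32, 37, 51, 59, 67, 94, 94
n = 8 (even)
Middle values: 51 and 59
Median = (51+59)/2 = 55.0000

Median = 55.0000


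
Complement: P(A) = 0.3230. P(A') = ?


P(not A) = 1 - 0.3230 = 0.6770

P(not A) = 0.6770


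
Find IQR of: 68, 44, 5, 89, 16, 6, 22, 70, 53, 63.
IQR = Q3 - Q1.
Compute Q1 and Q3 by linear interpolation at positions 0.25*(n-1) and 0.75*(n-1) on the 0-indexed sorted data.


Sorted: 5, 6, 16, 22, 44, 53, 63, 68, 70, 89
Q1 (25th %ile) = 17.5000
Q3 (75th %ile) = 66.7500
IQR = 66.7500 - 17.5000 = 49.2500

IQR = 49.2500


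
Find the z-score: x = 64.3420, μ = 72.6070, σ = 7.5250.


z = (64.3420 - 72.6070)/7.5250
= -8.2650/7.5250
= -1.0983

z = -1.0983


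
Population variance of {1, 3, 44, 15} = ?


Mean = 15.7500
Squared deviations: 217.5625, 162.5625, 798.0625, 0.5625
Sum = 1178.7500
Variance = 1178.7500/4 = 294.6875

Variance = 294.6875


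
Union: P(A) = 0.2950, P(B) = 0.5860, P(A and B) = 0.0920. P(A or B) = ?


P(A∪B) = 0.2950 + 0.5860 - 0.0920
= 0.8810 - 0.0920
= 0.7890

P(A∪B) = 0.7890


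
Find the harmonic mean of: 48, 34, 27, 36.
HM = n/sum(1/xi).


Sum of reciprocals = 1/48 + 1/34 + 1/27 + 1/36 = 0.115060
HM = 4/0.115060 = 34.7645

HM = 34.7645


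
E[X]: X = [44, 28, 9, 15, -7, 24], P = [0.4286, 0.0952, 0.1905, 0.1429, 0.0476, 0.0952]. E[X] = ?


E[X] = 44*0.4286 + 28*0.0952 + 9*0.1905 + 15*0.1429 - 7*0.0476 + 24*0.0952
= 18.8584 + 2.6656 + 1.7145 + 2.1435 - 0.3332 + 2.2848
= 27.3336

E[X] = 27.3336


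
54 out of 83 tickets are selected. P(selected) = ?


P = 54/83 = 0.6506

P = 0.6506


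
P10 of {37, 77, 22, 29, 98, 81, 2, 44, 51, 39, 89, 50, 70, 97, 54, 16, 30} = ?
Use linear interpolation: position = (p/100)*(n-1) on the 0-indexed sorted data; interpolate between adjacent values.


Sorted: 2, 16, 22, 29, 30, 37, 39, 44, 50, 51, 54, 70, 77, 81, 89, 97, 98
n = 17
Index = 10/100 * 16 = 1.6000
Lower = data[1] = 16, Upper = data[2] = 22
P10 = 16 + 0.6000*(6) = 19.6000

P10 = 19.6000


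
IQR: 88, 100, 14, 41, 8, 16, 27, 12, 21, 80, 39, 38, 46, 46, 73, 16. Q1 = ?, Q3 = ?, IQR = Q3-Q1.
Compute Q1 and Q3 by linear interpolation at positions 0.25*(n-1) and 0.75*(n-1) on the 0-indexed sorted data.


Sorted: 8, 12, 14, 16, 16, 21, 27, 38, 39, 41, 46, 46, 73, 80, 88, 100
Q1 (25th %ile) = 16.0000
Q3 (75th %ile) = 52.7500
IQR = 52.7500 - 16.0000 = 36.7500

IQR = 36.7500


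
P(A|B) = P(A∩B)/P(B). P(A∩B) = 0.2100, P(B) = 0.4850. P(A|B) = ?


P(A|B) = 0.2100/0.4850 = 0.4330

P(A|B) = 0.4330


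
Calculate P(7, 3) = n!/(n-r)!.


P(7,3) = 7!/4!
= 5040/24
= 210

P(7,3) = 210


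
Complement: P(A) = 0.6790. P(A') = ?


P(not A) = 1 - 0.6790 = 0.3210

P(not A) = 0.3210


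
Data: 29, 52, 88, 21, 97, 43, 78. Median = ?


Sorted: 21, 29, 43, 52, 78, 88, 97
n = 7 (odd)
Middle value = 52

Median = 52


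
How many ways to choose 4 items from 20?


C(20,4) = 20!/(4! × 16!)
= 2432902008176640000/(24 × 20922789888000)
= 4845

C(20,4) = 4845
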